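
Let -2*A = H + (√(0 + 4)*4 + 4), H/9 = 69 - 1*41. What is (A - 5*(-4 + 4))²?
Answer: 17424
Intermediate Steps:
H = 252 (H = 9*(69 - 1*41) = 9*(69 - 41) = 9*28 = 252)
A = -132 (A = -(252 + (√(0 + 4)*4 + 4))/2 = -(252 + (√4*4 + 4))/2 = -(252 + (2*4 + 4))/2 = -(252 + (8 + 4))/2 = -(252 + 12)/2 = -½*264 = -132)
(A - 5*(-4 + 4))² = (-132 - 5*(-4 + 4))² = (-132 - 5*0)² = (-132 + 0)² = (-132)² = 17424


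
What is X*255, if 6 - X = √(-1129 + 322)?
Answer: 1530 - 255*I*√807 ≈ 1530.0 - 7244.0*I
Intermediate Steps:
X = 6 - I*√807 (X = 6 - √(-1129 + 322) = 6 - √(-807) = 6 - I*√807 ≈ 6.0 - 28.408*I)
X*255 = (6 - I*√807)*255 = 1530 - 255*I*√807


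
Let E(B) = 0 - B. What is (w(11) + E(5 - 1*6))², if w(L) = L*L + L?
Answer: 17689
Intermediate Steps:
E(B) = -B
w(L) = L + L² (w(L) = L² + L = L + L²)
(w(11) + E(5 - 1*6))² = (11*(1 + 11) - (5 - 1*6))² = (11*12 - (5 - 6))² = (132 - 1*(-1))² = (132 + 1)² = 133² = 17689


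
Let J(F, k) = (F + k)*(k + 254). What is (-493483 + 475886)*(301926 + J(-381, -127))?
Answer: -4177703770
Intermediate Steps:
J(F, k) = (254 + k)*(F + k) (J(F, k) = (F + k)*(254 + k) = (254 + k)*(F + k))
(-493483 + 475886)*(301926 + J(-381, -127)) = (-493483 + 475886)*(301926 + ((-127)² + 254*(-381) + 254*(-127) - 381*(-127))) = -17597*(301926 + (16129 - 96774 - 32258 + 48387)) = -17597*(301926 - 64516) = -17597*237410 = -4177703770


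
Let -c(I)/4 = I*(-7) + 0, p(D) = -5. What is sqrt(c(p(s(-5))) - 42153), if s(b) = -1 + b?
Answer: I*sqrt(42293) ≈ 205.65*I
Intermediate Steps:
c(I) = 28*I (c(I) = -4*(I*(-7) + 0) = -4*(-7*I + 0) = -(-28)*I = 28*I)
sqrt(c(p(s(-5))) - 42153) = sqrt(28*(-5) - 42153) = sqrt(-140 - 42153) = sqrt(-42293) = I*sqrt(42293)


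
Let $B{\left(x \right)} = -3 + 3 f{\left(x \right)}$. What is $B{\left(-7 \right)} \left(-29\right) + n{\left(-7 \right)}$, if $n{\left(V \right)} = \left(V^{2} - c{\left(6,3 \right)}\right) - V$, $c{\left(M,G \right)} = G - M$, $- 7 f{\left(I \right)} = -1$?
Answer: $\frac{935}{7} \approx 133.57$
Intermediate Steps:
$f{\left(I \right)} = \frac{1}{7}$ ($f{\left(I \right)} = \left(- \frac{1}{7}\right) \left(-1\right) = \frac{1}{7}$)
$B{\left(x \right)} = - \frac{18}{7}$ ($B{\left(x \right)} = -3 + 3 \cdot \frac{1}{7} = -3 + \frac{3}{7} = - \frac{18}{7}$)
$n{\left(V \right)} = 3 + V^{2} - V$ ($n{\left(V \right)} = \left(V^{2} - \left(3 - 6\right)\right) - V = \left(V^{2} - -3\right) - V = \left(V^{2} + 3\right) - V = \left(3 + V^{2}\right) - V = 3 + V^{2} - V$)
$B{\left(-7 \right)} \left(-29\right) + n{\left(-7 \right)} = \left(- \frac{18}{7}\right) \left(-29\right) + \left(3 + \left(-7\right)^{2} - -7\right) = \frac{522}{7} + \left(3 + 49 + 7\right) = \frac{522}{7} + 59 = \frac{935}{7}$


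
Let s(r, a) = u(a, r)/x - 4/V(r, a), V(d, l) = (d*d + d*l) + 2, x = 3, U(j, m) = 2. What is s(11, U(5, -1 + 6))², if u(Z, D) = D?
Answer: 2505889/189225 ≈ 13.243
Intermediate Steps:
V(d, l) = 2 + d² + d*l (V(d, l) = (d² + d*l) + 2 = 2 + d² + d*l)
s(r, a) = -4/(2 + r² + a*r) + r/3 (s(r, a) = r/3 - 4/(2 + r² + r*a) = r*(⅓) - 4/(2 + r² + a*r) = r/3 - 4/(2 + r² + a*r) = -4/(2 + r² + a*r) + r/3)
s(11, U(5, -1 + 6))² = (-4/(2 + 11² + 2*11) + (⅓)*11)² = (-4/(2 + 121 + 22) + 11/3)² = (-4/145 + 11/3)² = (1583/435)² = 2505889/189225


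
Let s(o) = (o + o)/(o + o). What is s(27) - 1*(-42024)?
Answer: 42025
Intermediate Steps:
s(o) = 1 (s(o) = (2*o)/((2*o)) = (2*o)*(1/(2*o)) = 1)
s(27) - 1*(-42024) = 1 - 1*(-42024) = 1 + 42024 = 42025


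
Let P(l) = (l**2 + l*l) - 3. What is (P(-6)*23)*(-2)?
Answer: -3174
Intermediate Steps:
P(l) = -3 + 2*l**2 (P(l) = (l**2 + l**2) - 3 = 2*l**2 - 3 = -3 + 2*l**2)
(P(-6)*23)*(-2) = ((-3 + 2*(-6)**2)*23)*(-2) = ((-3 + 2*36)*23)*(-2) = ((-3 + 72)*23)*(-2) = (69*23)*(-2) = 1587*(-2) = -3174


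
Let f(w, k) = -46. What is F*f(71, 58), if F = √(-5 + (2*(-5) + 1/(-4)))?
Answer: -23*I*√61 ≈ -179.64*I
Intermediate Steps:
F = I*√61/2 (F = √(-5 + (-10 - ¼)) = √(-5 - 41/4) = √(-61/4) = I*√61/2 ≈ 3.9051*I)
F*f(71, 58) = (I*√61/2)*(-46) = -23*I*√61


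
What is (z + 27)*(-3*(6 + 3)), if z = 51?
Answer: -2106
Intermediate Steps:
(z + 27)*(-3*(6 + 3)) = (51 + 27)*(-3*(6 + 3)) = 78*(-3*9) = 78*(-27) = -2106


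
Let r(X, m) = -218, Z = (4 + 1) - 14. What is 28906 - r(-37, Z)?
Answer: 29124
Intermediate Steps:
Z = -9 (Z = 5 - 14 = -9)
28906 - r(-37, Z) = 28906 - 1*(-218) = 28906 + 218 = 29124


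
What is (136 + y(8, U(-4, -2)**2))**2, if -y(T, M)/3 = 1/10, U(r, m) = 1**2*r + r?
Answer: 1841449/100 ≈ 18415.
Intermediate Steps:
U(r, m) = 2*r (U(r, m) = 1*r + r = r + r = 2*r)
y(T, M) = -3/10
(136 + y(8, U(-4, -2)**2))**2 = (136 - 3/10)**2 = (1357/10)**2 = 1841449/100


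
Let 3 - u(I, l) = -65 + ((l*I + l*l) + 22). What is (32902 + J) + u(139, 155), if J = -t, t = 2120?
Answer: -14742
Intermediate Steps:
u(I, l) = 46 - l² - I*l (u(I, l) = 3 - (-65 + ((l*I + l*l) + 22)) = 3 - (-65 + ((I*l + l²) + 22)) = 3 - (-65 + ((l² + I*l) + 22)) = 3 - (-65 + (22 + l² + I*l)) = 3 - (-43 + l² + I*l) = 3 + (43 - l² - I*l) = 46 - l² - I*l)
J = -2120 (J = -1*2120 = -2120)
(32902 + J) + u(139, 155) = (32902 - 2120) + (46 - 1*155² - 1*139*155) = 30782 + (46 - 1*24025 - 21545) = 30782 + (46 - 24025 - 21545) = 30782 - 45524 = -14742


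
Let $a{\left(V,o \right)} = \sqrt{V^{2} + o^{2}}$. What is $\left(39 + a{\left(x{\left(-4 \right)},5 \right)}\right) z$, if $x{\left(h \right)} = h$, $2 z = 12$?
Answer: $234 + 6 \sqrt{41} \approx 272.42$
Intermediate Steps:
$z = 6$ ($z = \frac{1}{2} \cdot 12 = 6$)
$\left(39 + a{\left(x{\left(-4 \right)},5 \right)}\right) z = \left(39 + \sqrt{\left(-4\right)^{2} + 5^{2}}\right) 6 = \left(39 + \sqrt{16 + 25}\right) 6 = \left(39 + \sqrt{41}\right) 6 = 234 + 6 \sqrt{41}$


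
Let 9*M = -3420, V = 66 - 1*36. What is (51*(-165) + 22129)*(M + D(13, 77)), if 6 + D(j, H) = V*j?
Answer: 54856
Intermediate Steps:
V = 30 (V = 66 - 36 = 30)
M = -380 (M = (⅑)*(-3420) = -380)
D(j, H) = -6 + 30*j
(51*(-165) + 22129)*(M + D(13, 77)) = (51*(-165) + 22129)*(-380 + (-6 + 30*13)) = (-8415 + 22129)*(-380 + (-6 + 390)) = 13714*(-380 + 384) = 13714*4 = 54856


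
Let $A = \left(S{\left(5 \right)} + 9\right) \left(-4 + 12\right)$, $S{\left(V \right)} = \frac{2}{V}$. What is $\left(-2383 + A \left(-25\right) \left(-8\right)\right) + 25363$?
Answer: $38020$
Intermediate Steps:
$A = \frac{376}{5}$ ($A = \left(\frac{2}{5} + 9\right) \left(-4 + 12\right) = \left(2 \cdot \frac{1}{5} + 9\right) 8 = \left(\frac{2}{5} + 9\right) 8 = \frac{47}{5} \cdot 8 = \frac{376}{5} \approx 75.2$)
$\left(-2383 + A \left(-25\right) \left(-8\right)\right) + 25363 = \left(-2383 + \frac{376}{5} \left(-25\right) \left(-8\right)\right) + 25363 = \left(-2383 - -15040\right) + 25363 = \left(-2383 + 15040\right) + 25363 = 12657 + 25363 = 38020$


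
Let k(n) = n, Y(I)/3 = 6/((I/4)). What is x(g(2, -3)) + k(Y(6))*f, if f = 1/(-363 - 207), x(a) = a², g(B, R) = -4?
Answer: 1518/95 ≈ 15.979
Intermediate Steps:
Y(I) = 72/I (Y(I) = 3*(6/((I/4))) = 3*(6*(4/I)) = 3*(24/I) = 72/I)
f = -1/570 (f = 1/(-570) = -1/570 ≈ -0.0017544)
x(g(2, -3)) + k(Y(6))*f = (-4)² + (72/6)*(-1/570) = 16 + (72*(⅙))*(-1/570) = 16 + 12*(-1/570) = 16 - 2/95 = 1518/95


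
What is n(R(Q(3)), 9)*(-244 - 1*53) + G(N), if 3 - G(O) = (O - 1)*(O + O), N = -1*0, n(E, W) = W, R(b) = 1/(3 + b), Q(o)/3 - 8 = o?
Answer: -2670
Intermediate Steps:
Q(o) = 24 + 3*o
N = 0
G(O) = 3 - 2*O*(-1 + O) (G(O) = 3 - (O - 1)*(O + O) = 3 - (-1 + O)*2*O = 3 - 2*O*(-1 + O))
n(R(Q(3)), 9)*(-244 - 1*53) + G(N) = 9*(-244 - 1*53) + (3 - 2*0² + 2*0) = 9*(-244 - 53) + (3 - 2*0 + 0) = 9*(-297) + (3 + 0 + 0) = -2673 + 3 = -2670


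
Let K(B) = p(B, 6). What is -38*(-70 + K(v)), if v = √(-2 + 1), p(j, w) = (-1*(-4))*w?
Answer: 1748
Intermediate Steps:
p(j, w) = 4*w
v = I (v = √(-1) = I ≈ 1.0*I)
K(B) = 24 (K(B) = 4*6 = 24)
-38*(-70 + K(v)) = -38*(-70 + 24) = -38*(-46) = 1748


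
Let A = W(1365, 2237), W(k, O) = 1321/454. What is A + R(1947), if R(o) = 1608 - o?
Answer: -152585/454 ≈ -336.09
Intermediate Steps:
W(k, O) = 1321/454 (W(k, O) = 1321*(1/454) = 1321/454)
A = 1321/454 ≈ 2.9097
A + R(1947) = 1321/454 + (1608 - 1*1947) = 1321/454 + (1608 - 1947) = 1321/454 - 339 = -152585/454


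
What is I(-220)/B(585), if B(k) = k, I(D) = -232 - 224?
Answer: -152/195 ≈ -0.77949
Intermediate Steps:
I(D) = -456
I(-220)/B(585) = -456/585 = -456*1/585 = -152/195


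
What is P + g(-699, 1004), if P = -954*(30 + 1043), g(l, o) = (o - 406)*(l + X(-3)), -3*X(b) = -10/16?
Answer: -17298233/12 ≈ -1.4415e+6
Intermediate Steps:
X(b) = 5/24 (X(b) = -(-10)/(3*16) = -1/3*(-5/8) = 5/24)
g(l, o) = (-406 + o)*(5/24 + l) (g(l, o) = (o - 406)*(l + 5/24) = (-406 + o)*(5/24 + l))
P = -1023642 (P = -954*1073 = -1023642)
P + g(-699, 1004) = -1023642 + (-1015/12 - 406*(-699) + (5/24)*1004 - 699*1004) = -1023642 + (-1015/12 + 283794 + 1255/6 - 701796) = -1023642 - 5014529/12 = -17298233/12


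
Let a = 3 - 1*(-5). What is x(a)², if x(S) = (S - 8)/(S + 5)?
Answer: 0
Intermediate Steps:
a = 8 (a = 3 + 5 = 8)
x(S) = (-8 + S)/(5 + S)
x(a)² = ((-8 + 8)/(5 + 8))² = (0/13)² = ((1/13)*0)² = 0² = 0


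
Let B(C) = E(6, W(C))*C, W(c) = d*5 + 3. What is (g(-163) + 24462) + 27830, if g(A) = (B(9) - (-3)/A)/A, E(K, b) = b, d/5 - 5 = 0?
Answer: 1389158375/26569 ≈ 52285.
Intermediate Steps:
d = 25 (d = 25 + 5*0 = 25 + 0 = 25)
W(c) = 128 (W(c) = 25*5 + 3 = 125 + 3 = 128)
B(C) = 128*C
g(A) = (1152 + 3/A)/A (g(A) = (128*9 - (-3)/A)/A = (1152 + 3/A)/A)
(g(-163) + 24462) + 27830 = (3*(1 + 384*(-163))/(-163)² + 24462) + 27830 = (3*(1/26569)*(1 - 62592) + 24462) + 27830 = (3*(1/26569)*(-62591) + 24462) + 27830 = (-187773/26569 + 24462) + 27830 = 649743105/26569 + 27830 = 1389158375/26569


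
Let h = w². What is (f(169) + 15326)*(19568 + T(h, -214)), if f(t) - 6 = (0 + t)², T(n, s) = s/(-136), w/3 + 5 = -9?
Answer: 58409775783/68 ≈ 8.5897e+8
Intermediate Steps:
w = -42 (w = -15 + 3*(-9) = -15 - 27 = -42)
h = 1764 (h = (-42)² = 1764)
T(n, s) = -s/136 (T(n, s) = s*(-1/136) = -s/136)
f(t) = 6 + t² (f(t) = 6 + (0 + t)² = 6 + t²)
(f(169) + 15326)*(19568 + T(h, -214)) = ((6 + 169²) + 15326)*(19568 - 1/136*(-214)) = ((6 + 28561) + 15326)*(19568 + 107/68) = (28567 + 15326)*(1330731/68) = 43893*(1330731/68) = 58409775783/68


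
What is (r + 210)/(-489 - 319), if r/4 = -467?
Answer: 829/404 ≈ 2.0520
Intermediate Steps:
r = -1868 (r = 4*(-467) = -1868)
(r + 210)/(-489 - 319) = (-1868 + 210)/(-489 - 319) = -1658/(-808) = -1658*(-1/808) = 829/404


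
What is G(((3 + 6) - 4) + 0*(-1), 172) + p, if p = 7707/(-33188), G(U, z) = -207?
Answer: -6877623/33188 ≈ -207.23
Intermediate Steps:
p = -7707/33188 (p = 7707*(-1/33188) = -7707/33188 ≈ -0.23222)
G(((3 + 6) - 4) + 0*(-1), 172) + p = -207 - 7707/33188 = -6877623/33188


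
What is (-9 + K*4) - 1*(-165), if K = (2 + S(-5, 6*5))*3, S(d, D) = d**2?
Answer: 480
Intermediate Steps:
K = 81 (K = (2 + (-5)**2)*3 = (2 + 25)*3 = 27*3 = 81)
(-9 + K*4) - 1*(-165) = (-9 + 81*4) - 1*(-165) = (-9 + 324) + 165 = 315 + 165 = 480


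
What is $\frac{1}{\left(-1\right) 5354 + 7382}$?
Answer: $\frac{1}{2028} \approx 0.0004931$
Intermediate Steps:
$\frac{1}{\left(-1\right) 5354 + 7382} = \frac{1}{-5354 + 7382} = \frac{1}{2028}$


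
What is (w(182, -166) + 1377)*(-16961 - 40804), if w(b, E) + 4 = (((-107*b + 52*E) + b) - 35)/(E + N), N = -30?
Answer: -17160075255/196 ≈ -8.7551e+7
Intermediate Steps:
w(b, E) = -4 + (-35 - 106*b + 52*E)/(-30 + E) (w(b, E) = -4 + (((-107*b + 52*E) + b) - 35)/(E - 30) = -4 + ((-106*b + 52*E) - 35)/(-30 + E) = -4 + (-35 - 106*b + 52*E)/(-30 + E))
(w(182, -166) + 1377)*(-16961 - 40804) = ((85 - 106*182 + 48*(-166))/(-30 - 166) + 1377)*(-16961 - 40804) = ((85 - 19292 - 7968)/(-196) + 1377)*(-57765) = (-1/196*(-27175) + 1377)*(-57765) = (27175/196 + 1377)*(-57765) = (297067/196)*(-57765) = -17160075255/196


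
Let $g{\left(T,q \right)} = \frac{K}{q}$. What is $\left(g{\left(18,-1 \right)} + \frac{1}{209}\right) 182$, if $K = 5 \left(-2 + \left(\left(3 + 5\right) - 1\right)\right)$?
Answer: $- \frac{950768}{209} \approx -4549.1$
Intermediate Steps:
$K = 25$ ($K = 5 \left(-2 + \left(8 - 1\right)\right) = 5 \left(-2 + 7\right) = 5 \cdot 5 = 25$)
$g{\left(T,q \right)} = \frac{25}{q}$
$\left(g{\left(18,-1 \right)} + \frac{1}{209}\right) 182 = \left(\frac{25}{-1} + \frac{1}{209}\right) 182 = \left(25 \left(-1\right) + \frac{1}{209}\right) 182 = \left(-25 + \frac{1}{209}\right) 182 = \left(- \frac{5224}{209}\right) 182 = - \frac{950768}{209}$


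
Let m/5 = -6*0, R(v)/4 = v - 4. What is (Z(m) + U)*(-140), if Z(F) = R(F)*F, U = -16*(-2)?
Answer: -4480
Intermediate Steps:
R(v) = -16 + 4*v (R(v) = 4*(v - 4) = 4*(-4 + v) = -16 + 4*v)
m = 0 (m = 5*(-6*0) = 5*0 = 0)
U = 32
Z(F) = F*(-16 + 4*F) (Z(F) = (-16 + 4*F)*F = F*(-16 + 4*F))
(Z(m) + U)*(-140) = (4*0*(-4 + 0) + 32)*(-140) = (4*0*(-4) + 32)*(-140) = (0 + 32)*(-140) = 32*(-140) = -4480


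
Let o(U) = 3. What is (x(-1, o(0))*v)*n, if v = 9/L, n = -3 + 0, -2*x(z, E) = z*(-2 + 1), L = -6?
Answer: -9/4 ≈ -2.2500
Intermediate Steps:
x(z, E) = z/2 (x(z, E) = -z*(-2 + 1)/2 = -z*(-1)/2 = -(-1)*z/2 = z/2)
n = -3
v = -3/2 (v = 9/(-6) = 9*(-⅙) = -3/2 ≈ -1.5000)
(x(-1, o(0))*v)*n = (((½)*(-1))*(-3/2))*(-3) = -½*(-3/2)*(-3) = (¾)*(-3) = -9/4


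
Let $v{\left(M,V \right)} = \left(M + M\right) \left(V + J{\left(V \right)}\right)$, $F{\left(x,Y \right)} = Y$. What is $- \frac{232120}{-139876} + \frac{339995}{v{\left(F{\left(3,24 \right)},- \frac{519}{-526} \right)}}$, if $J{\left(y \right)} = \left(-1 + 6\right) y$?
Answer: $\frac{3131218925845}{2613443184} \approx 1198.1$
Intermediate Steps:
$J{\left(y \right)} = 5 y$
$v{\left(M,V \right)} = 12 M V$ ($v{\left(M,V \right)} = \left(M + M\right) \left(V + 5 V\right) = 2 M 6 V = 12 M V$)
$- \frac{232120}{-139876} + \frac{339995}{v{\left(F{\left(3,24 \right)},- \frac{519}{-526} \right)}} = - \frac{232120}{-139876} + \frac{339995}{12 \cdot 24 \left(- \frac{519}{-526}\right)} = \left(-232120\right) \left(- \frac{1}{139876}\right) + \frac{339995}{12 \cdot 24 \left(\left(-519\right) \left(- \frac{1}{526}\right)\right)} = \frac{58030}{34969} + \frac{339995}{12 \cdot 24 \cdot \frac{519}{526}} = \frac{58030}{34969} + \frac{339995}{\frac{74736}{263}} = \frac{58030}{34969} + 339995 \cdot \frac{263}{74736} = \frac{58030}{34969} + \frac{89418685}{74736} = \frac{3131218925845}{2613443184}$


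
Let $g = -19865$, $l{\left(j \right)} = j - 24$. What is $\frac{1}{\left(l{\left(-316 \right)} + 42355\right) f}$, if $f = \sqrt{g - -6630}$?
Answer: $- \frac{i \sqrt{13235}}{556068525} \approx - 2.0689 \cdot 10^{-7} i$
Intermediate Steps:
$l{\left(j \right)} = -24 + j$
$f = i \sqrt{13235}$ ($f = \sqrt{-19865 - -6630} = \sqrt{-19865 + 6630} = \sqrt{-13235} = i \sqrt{13235} \approx 115.04 i$)
$\frac{1}{\left(l{\left(-316 \right)} + 42355\right) f} = \frac{1}{\left(\left(-24 - 316\right) + 42355\right) i \sqrt{13235}} = \frac{\left(- \frac{1}{13235}\right) i \sqrt{13235}}{-340 + 42355} = \frac{\left(- \frac{1}{13235}\right) i \sqrt{13235}}{42015} = - \frac{i \sqrt{13235}}{556068525}$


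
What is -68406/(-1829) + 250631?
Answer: 458472505/1829 ≈ 2.5067e+5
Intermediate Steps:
-68406/(-1829) + 250631 = -68406*(-1)/1829 + 250631 = -39*(-1754/1829) + 250631 = 68406/1829 + 250631 = 458472505/1829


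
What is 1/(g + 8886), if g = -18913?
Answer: -1/10027 ≈ -9.9731e-5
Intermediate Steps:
1/(g + 8886) = 1/(-18913 + 8886) = 1/(-10027) = -1/10027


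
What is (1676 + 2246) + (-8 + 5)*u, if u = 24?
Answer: 3850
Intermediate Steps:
(1676 + 2246) + (-8 + 5)*u = (1676 + 2246) + (-8 + 5)*24 = 3922 - 3*24 = 3922 - 72 = 3850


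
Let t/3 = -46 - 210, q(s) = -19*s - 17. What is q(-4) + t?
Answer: -709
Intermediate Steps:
q(s) = -17 - 19*s
t = -768 (t = 3*(-46 - 210) = 3*(-256) = -768)
q(-4) + t = (-17 - 19*(-4)) - 768 = (-17 + 76) - 768 = 59 - 768 = -709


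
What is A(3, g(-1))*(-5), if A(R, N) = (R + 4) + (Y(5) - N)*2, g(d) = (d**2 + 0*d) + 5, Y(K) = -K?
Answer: 75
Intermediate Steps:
g(d) = 5 + d**2 (g(d) = (d**2 + 0) + 5 = d**2 + 5 = 5 + d**2)
A(R, N) = -6 + R - 2*N (A(R, N) = (R + 4) + (-1*5 - N)*2 = (4 + R) + (-5 - N)*2 = (4 + R) + (-10 - 2*N) = -6 + R - 2*N)
A(3, g(-1))*(-5) = (-6 + 3 - 2*(5 + (-1)**2))*(-5) = (-6 + 3 - 2*(5 + 1))*(-5) = (-6 + 3 - 2*6)*(-5) = (-6 + 3 - 12)*(-5) = -15*(-5) = 75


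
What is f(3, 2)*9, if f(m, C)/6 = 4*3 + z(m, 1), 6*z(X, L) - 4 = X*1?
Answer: 711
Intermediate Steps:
z(X, L) = ⅔ + X/6 (z(X, L) = ⅔ + (X*1)/6 = ⅔ + X/6)
f(m, C) = 76 + m (f(m, C) = 6*(4*3 + (⅔ + m/6)) = 6*(12 + (⅔ + m/6)) = 6*(38/3 + m/6) = 76 + m)
f(3, 2)*9 = (76 + 3)*9 = 79*9 = 711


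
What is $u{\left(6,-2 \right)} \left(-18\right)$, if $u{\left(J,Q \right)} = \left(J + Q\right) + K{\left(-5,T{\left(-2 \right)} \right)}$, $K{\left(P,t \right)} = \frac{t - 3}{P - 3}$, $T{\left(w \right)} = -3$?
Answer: $- \frac{171}{2} \approx -85.5$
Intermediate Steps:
$K{\left(P,t \right)} = \frac{-3 + t}{-3 + P}$
$u{\left(J,Q \right)} = \frac{3}{4} + J + Q$ ($u{\left(J,Q \right)} = \left(J + Q\right) + \frac{-3 - 3}{-3 - 5} = \left(J + Q\right) + \frac{1}{-8} \left(-6\right) = \left(J + Q\right) - - \frac{3}{4} = \left(J + Q\right) + \frac{3}{4} = \frac{3}{4} + J + Q$)
$u{\left(6,-2 \right)} \left(-18\right) = \left(\frac{3}{4} + 6 - 2\right) \left(-18\right) = \frac{19}{4} \left(-18\right) = - \frac{171}{2}$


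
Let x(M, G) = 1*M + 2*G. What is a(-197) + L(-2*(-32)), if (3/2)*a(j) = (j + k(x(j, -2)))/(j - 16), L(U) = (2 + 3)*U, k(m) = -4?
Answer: 68294/213 ≈ 320.63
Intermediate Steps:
x(M, G) = M + 2*G
L(U) = 5*U
a(j) = 2*(-4 + j)/(3*(-16 + j)) (a(j) = 2*((j - 4)/(j - 16))/3 = 2*((-4 + j)/(-16 + j))/3 = 2*(-4 + j)/(3*(-16 + j)))
a(-197) + L(-2*(-32)) = 2*(-4 - 197)/(3*(-16 - 197)) + 5*(-2*(-32)) = (2/3)*(-201)/(-213) + 5*64 = (2/3)*(-1/213)*(-201) + 320 = 134/213 + 320 = 68294/213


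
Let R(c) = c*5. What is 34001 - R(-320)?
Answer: 35601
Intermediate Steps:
R(c) = 5*c
34001 - R(-320) = 34001 - 5*(-320) = 34001 - 1*(-1600) = 34001 + 1600 = 35601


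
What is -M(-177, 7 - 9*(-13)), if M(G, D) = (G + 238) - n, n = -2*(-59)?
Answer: 57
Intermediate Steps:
n = 118
M(G, D) = 120 + G (M(G, D) = (G + 238) - 1*118 = (238 + G) - 118 = 120 + G)
-M(-177, 7 - 9*(-13)) = -(120 - 177) = -1*(-57) = 57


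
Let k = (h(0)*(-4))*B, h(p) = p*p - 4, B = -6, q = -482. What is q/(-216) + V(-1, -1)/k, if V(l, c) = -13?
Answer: 2045/864 ≈ 2.3669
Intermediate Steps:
h(p) = -4 + p² (h(p) = p² - 4 = -4 + p²)
k = -96 (k = ((-4 + 0²)*(-4))*(-6) = ((-4 + 0)*(-4))*(-6) = -4*(-4)*(-6) = 16*(-6) = -96)
q/(-216) + V(-1, -1)/k = -482/(-216) - 13/(-96) = -482*(-1/216) - 13*(-1/96) = 241/108 + 13/96 = 2045/864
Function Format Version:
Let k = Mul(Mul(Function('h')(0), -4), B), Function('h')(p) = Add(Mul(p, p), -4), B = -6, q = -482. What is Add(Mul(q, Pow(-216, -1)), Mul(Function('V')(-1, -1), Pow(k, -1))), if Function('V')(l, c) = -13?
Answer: Rational(2045, 864) ≈ 2.3669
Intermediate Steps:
Function('h')(p) = Add(-4, Pow(p, 2)) (Function('h')(p) = Add(Pow(p, 2), -4) = Add(-4, Pow(p, 2)))
k = -96 (k = Mul(Mul(Add(-4, Pow(0, 2)), -4), -6) = Mul(Mul(Add(-4, 0), -4), -6) = Mul(Mul(-4, -4), -6) = Mul(16, -6) = -96)
Add(Mul(q, Pow(-216, -1)), Mul(Function('V')(-1, -1), Pow(k, -1))) = Add(Mul(-482, Pow(-216, -1)), Mul(-13, Pow(-96, -1))) = Add(Mul(-482, Rational(-1, 216)), Mul(-13, Rational(-1, 96))) = Add(Rational(241, 108), Rational(13, 96)) = Rational(2045, 864)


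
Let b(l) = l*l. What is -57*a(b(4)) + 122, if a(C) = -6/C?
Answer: 1147/8 ≈ 143.38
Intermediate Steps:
b(l) = l²
-57*a(b(4)) + 122 = -(-342)/(4²) + 122 = -(-342)/16 + 122 = -57*(-3/8) + 122 = 171/8 + 122 = 1147/8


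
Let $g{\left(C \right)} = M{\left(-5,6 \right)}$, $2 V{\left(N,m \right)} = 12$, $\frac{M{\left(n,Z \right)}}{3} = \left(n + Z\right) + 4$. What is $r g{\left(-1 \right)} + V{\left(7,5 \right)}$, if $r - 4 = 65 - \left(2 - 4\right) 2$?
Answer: $1101$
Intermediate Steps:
$M{\left(n,Z \right)} = 12 + 3 Z + 3 n$ ($M{\left(n,Z \right)} = 3 \left(\left(n + Z\right) + 4\right) = 3 \left(\left(Z + n\right) + 4\right) = 3 \left(4 + Z + n\right) = 12 + 3 Z + 3 n$)
$V{\left(N,m \right)} = 6$ ($V{\left(N,m \right)} = \frac{1}{2} \cdot 12 = 6$)
$g{\left(C \right)} = 15$ ($g{\left(C \right)} = 12 + 3 \cdot 6 + 3 \left(-5\right) = 12 + 18 - 15 = 15$)
$r = 73$ ($r = 4 + \left(65 - \left(2 - 4\right) 2\right) = 4 + \left(65 - \left(-2\right) 2\right) = 4 + \left(65 - -4\right) = 4 + \left(65 + 4\right) = 4 + 69 = 73$)
$r g{\left(-1 \right)} + V{\left(7,5 \right)} = 73 \cdot 15 + 6 = 1095 + 6 = 1101$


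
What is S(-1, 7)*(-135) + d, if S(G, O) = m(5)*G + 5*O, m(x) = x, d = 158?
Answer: -3892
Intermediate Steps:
S(G, O) = 5*G + 5*O
S(-1, 7)*(-135) + d = (5*(-1) + 5*7)*(-135) + 158 = (-5 + 35)*(-135) + 158 = 30*(-135) + 158 = -4050 + 158 = -3892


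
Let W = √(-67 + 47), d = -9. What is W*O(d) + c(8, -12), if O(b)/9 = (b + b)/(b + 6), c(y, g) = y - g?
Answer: 20 + 108*I*√5 ≈ 20.0 + 241.5*I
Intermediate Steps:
W = 2*I*√5 (W = √(-20) = 2*I*√5 ≈ 4.4721*I)
O(b) = 18*b/(6 + b) (O(b) = 9*((b + b)/(b + 6)) = 9*((2*b)/(6 + b)) = 9*(2*b/(6 + b)) = 18*b/(6 + b))
W*O(d) + c(8, -12) = (2*I*√5)*(18*(-9)/(6 - 9)) + (8 - 1*(-12)) = (2*I*√5)*(18*(-9)/(-3)) + (8 + 12) = (2*I*√5)*(18*(-9)*(-⅓)) + 20 = (2*I*√5)*54 + 20 = 108*I*√5 + 20 = 20 + 108*I*√5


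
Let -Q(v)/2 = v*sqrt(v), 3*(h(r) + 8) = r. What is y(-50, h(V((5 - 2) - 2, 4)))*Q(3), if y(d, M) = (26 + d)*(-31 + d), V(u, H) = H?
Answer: -11664*sqrt(3) ≈ -20203.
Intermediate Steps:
h(r) = -8 + r/3
y(d, M) = (-31 + d)*(26 + d)
Q(v) = -2*v**(3/2) (Q(v) = -2*v*sqrt(v) = -2*v**(3/2))
y(-50, h(V((5 - 2) - 2, 4)))*Q(3) = (-806 + (-50)**2 - 5*(-50))*(-6*sqrt(3)) = (-806 + 2500 + 250)*(-6*sqrt(3)) = 1944*(-6*sqrt(3)) = -11664*sqrt(3)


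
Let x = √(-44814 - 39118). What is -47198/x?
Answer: 23599*I*√20983/20983 ≈ 162.91*I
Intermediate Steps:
x = 2*I*√20983 (x = √(-83932) = 2*I*√20983 ≈ 289.71*I)
-47198/x = -47198*(-I*√20983/41966) = -(-23599)*I*√20983/20983 = 23599*I*√20983/20983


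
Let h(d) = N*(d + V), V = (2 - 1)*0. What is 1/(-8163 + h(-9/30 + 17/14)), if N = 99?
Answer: -35/282537 ≈ -0.00012388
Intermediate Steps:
V = 0 (V = 1*0 = 0)
h(d) = 99*d (h(d) = 99*(d + 0) = 99*d)
1/(-8163 + h(-9/30 + 17/14)) = 1/(-8163 + 99*(-9/30 + 17/14)) = 1/(-8163 + 99*(-9*1/30 + 17*(1/14))) = 1/(-8163 + 99*(-3/10 + 17/14)) = 1/(-8163 + 99*(32/35)) = 1/(-8163 + 3168/35) = 1/(-282537/35) = -35/282537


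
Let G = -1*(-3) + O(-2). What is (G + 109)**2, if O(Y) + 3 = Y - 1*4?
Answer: 10609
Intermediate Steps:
O(Y) = -7 + Y (O(Y) = -3 + (Y - 1*4) = -3 + (Y - 4) = -3 + (-4 + Y) = -7 + Y)
G = -6 (G = -1*(-3) + (-7 - 2) = 3 - 9 = -6)
(G + 109)**2 = (-6 + 109)**2 = 103**2 = 10609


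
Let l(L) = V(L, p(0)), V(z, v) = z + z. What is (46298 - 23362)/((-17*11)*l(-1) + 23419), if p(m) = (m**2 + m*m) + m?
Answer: 22936/23793 ≈ 0.96398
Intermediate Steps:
p(m) = m + 2*m**2 (p(m) = (m**2 + m**2) + m = 2*m**2 + m = m + 2*m**2)
V(z, v) = 2*z
l(L) = 2*L
(46298 - 23362)/((-17*11)*l(-1) + 23419) = (46298 - 23362)/((-17*11)*(2*(-1)) + 23419) = 22936/(-187*(-2) + 23419) = 22936/(374 + 23419) = 22936/23793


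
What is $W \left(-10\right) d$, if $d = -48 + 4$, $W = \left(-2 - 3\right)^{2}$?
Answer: $11000$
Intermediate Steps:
$W = 25$ ($W = \left(-5\right)^{2} = 25$)
$d = -44$
$W \left(-10\right) d = 25 \left(-10\right) \left(-44\right) = \left(-250\right) \left(-44\right) = 11000$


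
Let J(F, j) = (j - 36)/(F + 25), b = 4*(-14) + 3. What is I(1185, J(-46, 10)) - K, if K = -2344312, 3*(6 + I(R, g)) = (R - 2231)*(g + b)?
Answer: 148828280/63 ≈ 2.3624e+6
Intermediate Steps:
b = -53 (b = -56 + 3 = -53)
J(F, j) = (-36 + j)/(25 + F)
I(R, g) = -6 + (-2231 + R)*(-53 + g)/3 (I(R, g) = -6 + ((R - 2231)*(g - 53))/3 = -6 + ((-2231 + R)*(-53 + g))/3 = -6 + (-2231 + R)*(-53 + g)/3)
I(1185, J(-46, 10)) - K = (118225/3 - 2231*(-36 + 10)/(3*(25 - 46)) - 53/3*1185 + (⅓)*1185*((-36 + 10)/(25 - 46))) - 1*(-2344312) = (118225/3 - 2231*(-26)/(3*(-21)) - 20935 + (⅓)*1185*(-26/(-21))) + 2344312 = (118225/3 - (-2231)*(-26)/63 - 20935 + (⅓)*1185*(-1/21*(-26))) + 2344312 = (118225/3 - 2231/3*26/21 - 20935 + (⅓)*1185*(26/21)) + 2344312 = (118225/3 - 58006/63 - 20935 + 10270/21) + 2344312 = 1136624/63 + 2344312 = 148828280/63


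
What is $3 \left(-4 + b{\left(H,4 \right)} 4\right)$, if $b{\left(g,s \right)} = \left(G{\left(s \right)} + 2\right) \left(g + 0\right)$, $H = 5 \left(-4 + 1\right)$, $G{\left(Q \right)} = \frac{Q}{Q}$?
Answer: $-552$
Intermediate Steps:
$G{\left(Q \right)} = 1$
$H = -15$ ($H = 5 \left(-3\right) = -15$)
$b{\left(g,s \right)} = 3 g$ ($b{\left(g,s \right)} = \left(1 + 2\right) \left(g + 0\right) = 3 g$)
$3 \left(-4 + b{\left(H,4 \right)} 4\right) = 3 \left(-4 + 3 \left(-15\right) 4\right) = 3 \left(-4 - 180\right) = 3 \left(-184\right) = -552$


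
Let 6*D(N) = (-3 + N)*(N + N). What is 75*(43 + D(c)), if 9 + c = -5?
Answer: 9175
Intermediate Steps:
c = -14 (c = -9 - 5 = -14)
D(N) = N*(-3 + N)/3 (D(N) = ((-3 + N)*(N + N))/6 = ((-3 + N)*(2*N))/6 = (2*N*(-3 + N))/6 = N*(-3 + N)/3)
75*(43 + D(c)) = 75*(43 + (1/3)*(-14)*(-3 - 14)) = 75*(43 + (1/3)*(-14)*(-17)) = 75*(43 + 238/3) = 75*(367/3) = 9175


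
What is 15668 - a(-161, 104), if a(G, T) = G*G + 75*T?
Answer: -18053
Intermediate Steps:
a(G, T) = G**2 + 75*T
15668 - a(-161, 104) = 15668 - ((-161)**2 + 75*104) = 15668 - (25921 + 7800) = 15668 - 1*33721 = 15668 - 33721 = -18053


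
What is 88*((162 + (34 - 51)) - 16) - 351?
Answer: 11001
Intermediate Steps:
88*((162 + (34 - 51)) - 16) - 351 = 88*((162 - 17) - 16) - 351 = 88*(145 - 16) - 351 = 88*129 - 351 = 11352 - 351 = 11001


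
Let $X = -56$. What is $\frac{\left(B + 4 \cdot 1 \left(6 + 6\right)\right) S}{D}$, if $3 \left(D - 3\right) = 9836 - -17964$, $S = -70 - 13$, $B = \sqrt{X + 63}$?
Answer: $- \frac{11952}{27809} - \frac{249 \sqrt{7}}{27809} \approx -0.45348$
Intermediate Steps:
$B = \sqrt{7}$ ($B = \sqrt{-56 + 63} = \sqrt{7} \approx 2.6458$)
$S = -83$ ($S = -70 - 13 = -83$)
$D = \frac{27809}{3}$ ($D = 3 + \frac{9836 - -17964}{3} = 3 + \frac{9836 + 17964}{3} = 3 + \frac{1}{3} \cdot 27800 = 3 + \frac{27800}{3} = \frac{27809}{3} \approx 9269.7$)
$\frac{\left(B + 4 \cdot 1 \left(6 + 6\right)\right) S}{D} = \frac{\left(\sqrt{7} + 4 \cdot 1 \left(6 + 6\right)\right) \left(-83\right)}{\frac{27809}{3}} = \left(\sqrt{7} + 4 \cdot 12\right) \left(-83\right) \frac{3}{27809} = \left(\sqrt{7} + 48\right) \left(-83\right) \frac{3}{27809} = \left(48 + \sqrt{7}\right) \left(-83\right) \frac{3}{27809} = \left(-3984 - 83 \sqrt{7}\right) \frac{3}{27809} = - \frac{11952}{27809} - \frac{249 \sqrt{7}}{27809}$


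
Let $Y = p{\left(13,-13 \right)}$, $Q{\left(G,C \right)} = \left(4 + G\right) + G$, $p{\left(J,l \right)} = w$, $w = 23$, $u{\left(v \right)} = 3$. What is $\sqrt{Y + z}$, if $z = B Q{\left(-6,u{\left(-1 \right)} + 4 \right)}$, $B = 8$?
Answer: $i \sqrt{41} \approx 6.4031 i$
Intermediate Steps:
$p{\left(J,l \right)} = 23$
$Q{\left(G,C \right)} = 4 + 2 G$
$Y = 23$
$z = -64$ ($z = 8 \left(4 + 2 \left(-6\right)\right) = 8 \left(4 - 12\right) = 8 \left(-8\right) = -64$)
$\sqrt{Y + z} = \sqrt{23 - 64} = \sqrt{-41} = i \sqrt{41}$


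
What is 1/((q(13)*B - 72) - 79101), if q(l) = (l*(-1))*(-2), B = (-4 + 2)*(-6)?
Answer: -1/78861 ≈ -1.2681e-5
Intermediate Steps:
B = 12 (B = -2*(-6) = 12)
q(l) = 2*l (q(l) = -l*(-2) = 2*l)
1/((q(13)*B - 72) - 79101) = 1/(((2*13)*12 - 72) - 79101) = 1/((26*12 - 72) - 79101) = 1/((312 - 72) - 79101) = 1/(240 - 79101) = 1/(-78861) = -1/78861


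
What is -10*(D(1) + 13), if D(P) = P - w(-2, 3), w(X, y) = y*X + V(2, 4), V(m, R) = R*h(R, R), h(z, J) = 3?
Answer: -80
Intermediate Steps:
V(m, R) = 3*R (V(m, R) = R*3 = 3*R)
w(X, y) = 12 + X*y (w(X, y) = y*X + 3*4 = X*y + 12 = 12 + X*y)
D(P) = -6 + P (D(P) = P - (12 - 2*3) = P - (12 - 6) = P - 1*6 = P - 6 = -6 + P)
-10*(D(1) + 13) = -10*((-6 + 1) + 13) = -10*(-5 + 13) = -10*8 = -80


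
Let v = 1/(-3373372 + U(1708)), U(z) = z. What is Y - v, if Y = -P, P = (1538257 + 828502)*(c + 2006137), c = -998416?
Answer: -8041529049315171695/3371664 ≈ -2.3850e+12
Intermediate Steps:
P = 2385032746239 (P = (1538257 + 828502)*(-998416 + 2006137) = 2366759*1007721 = 2385032746239)
Y = -2385032746239 (Y = -1*2385032746239 = -2385032746239)
v = -1/3371664 (v = 1/(-3373372 + 1708) = 1/(-3371664) = -1/3371664 ≈ -2.9659e-7)
Y - v = -2385032746239 - 1*(-1/3371664) = -2385032746239 + 1/3371664 = -8041529049315171695/3371664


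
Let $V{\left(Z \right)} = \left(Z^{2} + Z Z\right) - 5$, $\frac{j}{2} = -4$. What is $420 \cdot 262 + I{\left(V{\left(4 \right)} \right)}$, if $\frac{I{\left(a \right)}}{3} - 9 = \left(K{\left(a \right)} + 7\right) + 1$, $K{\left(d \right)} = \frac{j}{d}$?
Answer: $\frac{990811}{9} \approx 1.1009 \cdot 10^{5}$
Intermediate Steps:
$j = -8$ ($j = 2 \left(-4\right) = -8$)
$V{\left(Z \right)} = -5 + 2 Z^{2}$ ($V{\left(Z \right)} = \left(Z^{2} + Z^{2}\right) - 5 = 2 Z^{2} - 5 = -5 + 2 Z^{2}$)
$K{\left(d \right)} = - \frac{8}{d}$
$I{\left(a \right)} = 51 - \frac{24}{a}$ ($I{\left(a \right)} = 27 + 3 \left(\left(- \frac{8}{a} + 7\right) + 1\right) = 27 + 3 \left(\left(7 - \frac{8}{a}\right) + 1\right) = 27 + 3 \left(8 - \frac{8}{a}\right) = 27 + \left(24 - \frac{24}{a}\right) = 51 - \frac{24}{a}$)
$420 \cdot 262 + I{\left(V{\left(4 \right)} \right)} = 420 \cdot 262 + \left(51 - \frac{24}{-5 + 2 \cdot 4^{2}}\right) = 110040 + \left(51 - \frac{24}{-5 + 2 \cdot 16}\right) = 110040 + \left(51 - \frac{24}{-5 + 32}\right) = 110040 + \left(51 - \frac{24}{27}\right) = 110040 + \left(51 - \frac{8}{9}\right) = 110040 + \frac{451}{9} = \frac{990811}{9}$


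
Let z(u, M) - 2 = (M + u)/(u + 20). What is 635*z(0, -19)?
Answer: 2667/4 ≈ 666.75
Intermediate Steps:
z(u, M) = 2 + (M + u)/(20 + u) (z(u, M) = 2 + (M + u)/(u + 20) = 2 + (M + u)/(20 + u))
635*z(0, -19) = 635*((40 - 19 + 3*0)/(20 + 0)) = 635*((40 - 19 + 0)/20) = 635*((1/20)*21) = 635*(21/20) = 2667/4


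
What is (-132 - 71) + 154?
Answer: -49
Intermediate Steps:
(-132 - 71) + 154 = -203 + 154 = -49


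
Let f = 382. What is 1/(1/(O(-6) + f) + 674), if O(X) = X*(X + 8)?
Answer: 370/249381 ≈ 0.0014837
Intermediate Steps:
O(X) = X*(8 + X)
1/(1/(O(-6) + f) + 674) = 1/(1/(-6*(8 - 6) + 382) + 674) = 1/(1/(-6*2 + 382) + 674) = 1/(1/(-12 + 382) + 674) = 1/(1/370 + 674) = 1/(249381/370) = 370/249381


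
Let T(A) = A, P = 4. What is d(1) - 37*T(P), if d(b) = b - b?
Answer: -148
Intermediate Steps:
d(b) = 0
d(1) - 37*T(P) = 0 - 37*4 = 0 - 148 = -148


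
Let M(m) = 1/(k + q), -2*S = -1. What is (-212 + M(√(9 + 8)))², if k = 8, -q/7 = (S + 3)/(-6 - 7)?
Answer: 2965673764/66049 ≈ 44901.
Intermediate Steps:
S = ½ (S = -½*(-1) = ½ ≈ 0.50000)
q = 49/26 (q = -7*(½ + 3)/(-6 - 7) = -49/(2*(-13)) = -49*(-1)/(2*13) = -7*(-7/26) = 49/26 ≈ 1.8846)
M(m) = 26/257 (M(m) = 1/(8 + 49/26) = 1/(257/26) = 26/257)
(-212 + M(√(9 + 8)))² = (-212 + 26/257)² = (-54458/257)² = 2965673764/66049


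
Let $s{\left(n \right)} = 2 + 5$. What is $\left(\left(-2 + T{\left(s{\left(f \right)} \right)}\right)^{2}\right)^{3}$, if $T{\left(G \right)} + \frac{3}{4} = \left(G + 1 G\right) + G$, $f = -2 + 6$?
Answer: $\frac{151334226289}{4096} \approx 3.6947 \cdot 10^{7}$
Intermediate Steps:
$f = 4$
$s{\left(n \right)} = 7$
$T{\left(G \right)} = - \frac{3}{4} + 3 G$ ($T{\left(G \right)} = - \frac{3}{4} + \left(\left(G + 1 G\right) + G\right) = - \frac{3}{4} + \left(\left(G + G\right) + G\right) = - \frac{3}{4} + \left(2 G + G\right) = - \frac{3}{4} + 3 G$)
$\left(\left(-2 + T{\left(s{\left(f \right)} \right)}\right)^{2}\right)^{3} = \left(\left(-2 + \left(- \frac{3}{4} + 3 \cdot 7\right)\right)^{2}\right)^{3} = \left(\left(-2 + \left(- \frac{3}{4} + 21\right)\right)^{2}\right)^{3} = \left(\left(-2 + \frac{81}{4}\right)^{2}\right)^{3} = \left(\left(\frac{73}{4}\right)^{2}\right)^{3} = \left(\frac{5329}{16}\right)^{3} = \frac{151334226289}{4096}$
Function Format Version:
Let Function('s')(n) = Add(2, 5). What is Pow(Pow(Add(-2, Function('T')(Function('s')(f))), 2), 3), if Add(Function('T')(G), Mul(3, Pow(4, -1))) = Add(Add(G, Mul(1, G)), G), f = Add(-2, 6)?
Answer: Rational(151334226289, 4096) ≈ 3.6947e+7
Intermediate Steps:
f = 4
Function('s')(n) = 7
Function('T')(G) = Add(Rational(-3, 4), Mul(3, G)) (Function('T')(G) = Add(Rational(-3, 4), Add(Add(G, Mul(1, G)), G)) = Add(Rational(-3, 4), Add(Add(G, G), G)) = Add(Rational(-3, 4), Add(Mul(2, G), G)) = Add(Rational(-3, 4), Mul(3, G)))
Pow(Pow(Add(-2, Function('T')(Function('s')(f))), 2), 3) = Pow(Pow(Add(-2, Add(Rational(-3, 4), Mul(3, 7))), 2), 3) = Pow(Pow(Add(-2, Add(Rational(-3, 4), 21)), 2), 3) = Pow(Pow(Add(-2, Rational(81, 4)), 2), 3) = Pow(Pow(Rational(73, 4), 2), 3) = Pow(Rational(5329, 16), 3) = Rational(151334226289, 4096)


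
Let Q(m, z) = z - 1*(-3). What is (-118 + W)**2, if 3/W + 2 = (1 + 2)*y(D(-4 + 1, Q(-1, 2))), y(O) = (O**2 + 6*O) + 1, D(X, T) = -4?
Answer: 7382089/529 ≈ 13955.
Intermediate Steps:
Q(m, z) = 3 + z (Q(m, z) = z + 3 = 3 + z)
y(O) = 1 + O**2 + 6*O
W = -3/23 (W = 3/(-2 + (1 + 2)*(1 + (-4)**2 + 6*(-4))) = 3/(-2 + 3*(1 + 16 - 24)) = 3/(-2 + 3*(-7)) = 3/(-2 - 21) = 3/(-23) = 3*(-1/23) = -3/23 ≈ -0.13043)
(-118 + W)**2 = (-118 - 3/23)**2 = (-2717/23)**2 = 7382089/529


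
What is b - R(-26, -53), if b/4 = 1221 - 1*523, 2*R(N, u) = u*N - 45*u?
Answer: 1821/2 ≈ 910.50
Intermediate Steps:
R(N, u) = -45*u/2 + N*u/2 (R(N, u) = (u*N - 45*u)/2 = (N*u - 45*u)/2 = (-45*u + N*u)/2 = -45*u/2 + N*u/2)
b = 2792 (b = 4*(1221 - 1*523) = 4*(1221 - 523) = 4*698 = 2792)
b - R(-26, -53) = 2792 - (-53)*(-45 - 26)/2 = 2792 - (-53)*(-71)/2 = 2792 - 1*3763/2 = 2792 - 3763/2 = 1821/2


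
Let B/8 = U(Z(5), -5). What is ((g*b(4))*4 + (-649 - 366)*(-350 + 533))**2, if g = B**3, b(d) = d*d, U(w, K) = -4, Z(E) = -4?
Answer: 5211618712609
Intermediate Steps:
B = -32 (B = 8*(-4) = -32)
b(d) = d**2
g = -32768 (g = (-32)**3 = -32768)
((g*b(4))*4 + (-649 - 366)*(-350 + 533))**2 = (-32768*4**2*4 + (-649 - 366)*(-350 + 533))**2 = (-32768*16*4 - 1015*183)**2 = (-524288*4 - 185745)**2 = (-2097152 - 185745)**2 = (-2282897)**2 = 5211618712609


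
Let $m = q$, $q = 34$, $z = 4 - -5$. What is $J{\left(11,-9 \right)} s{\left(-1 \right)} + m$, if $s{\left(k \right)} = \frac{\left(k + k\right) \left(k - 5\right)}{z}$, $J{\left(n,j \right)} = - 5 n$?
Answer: $- \frac{118}{3} \approx -39.333$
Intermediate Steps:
$z = 9$ ($z = 4 + 5 = 9$)
$m = 34$
$s{\left(k \right)} = \frac{2 k \left(-5 + k\right)}{9}$ ($s{\left(k \right)} = \frac{\left(k + k\right) \left(k - 5\right)}{9} = 2 k \left(-5 + k\right) \frac{1}{9} = \frac{2 k \left(-5 + k\right)}{9}$)
$J{\left(11,-9 \right)} s{\left(-1 \right)} + m = \left(-5\right) 11 \cdot \frac{2}{9} \left(-1\right) \left(-5 - 1\right) + 34 = - 55 \cdot \frac{2}{9} \left(-1\right) \left(-6\right) + 34 = \left(-55\right) \frac{4}{3} + 34 = - \frac{220}{3} + 34 = - \frac{118}{3}$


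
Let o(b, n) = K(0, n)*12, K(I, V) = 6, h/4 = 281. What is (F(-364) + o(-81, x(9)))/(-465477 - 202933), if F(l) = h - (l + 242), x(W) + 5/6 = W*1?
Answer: -659/334205 ≈ -0.0019718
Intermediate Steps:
h = 1124 (h = 4*281 = 1124)
x(W) = -⅚ + W (x(W) = -⅚ + W*1 = -⅚ + W)
o(b, n) = 72 (o(b, n) = 6*12 = 72)
F(l) = 882 - l (F(l) = 1124 - (l + 242) = 1124 - (242 + l) = 1124 + (-242 - l) = 882 - l)
(F(-364) + o(-81, x(9)))/(-465477 - 202933) = ((882 - 1*(-364)) + 72)/(-465477 - 202933) = ((882 + 364) + 72)/(-668410) = (1246 + 72)*(-1/668410) = 1318*(-1/668410) = -659/334205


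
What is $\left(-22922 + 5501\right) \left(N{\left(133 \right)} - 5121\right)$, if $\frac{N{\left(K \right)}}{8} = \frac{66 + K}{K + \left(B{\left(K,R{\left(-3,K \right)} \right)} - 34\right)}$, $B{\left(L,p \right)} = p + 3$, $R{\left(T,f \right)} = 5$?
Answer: $\frac{9518050455}{107} \approx 8.8954 \cdot 10^{7}$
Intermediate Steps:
$B{\left(L,p \right)} = 3 + p$
$N{\left(K \right)} = \frac{8 \left(66 + K\right)}{-26 + K}$ ($N{\left(K \right)} = 8 \frac{66 + K}{K + \left(\left(3 + 5\right) - 34\right)} = 8 \frac{66 + K}{K + \left(8 - 34\right)} = 8 \frac{66 + K}{K - 26} = 8 \frac{66 + K}{-26 + K} = \frac{8 \left(66 + K\right)}{-26 + K}$)
$\left(-22922 + 5501\right) \left(N{\left(133 \right)} - 5121\right) = \left(-22922 + 5501\right) \left(\frac{8 \left(66 + 133\right)}{-26 + 133} - 5121\right) = - 17421 \left(8 \cdot \frac{1}{107} \cdot 199 - 5121\right) = - 17421 \left(\frac{1592}{107} - 5121\right) = \left(-17421\right) \left(- \frac{546355}{107}\right) = \frac{9518050455}{107}$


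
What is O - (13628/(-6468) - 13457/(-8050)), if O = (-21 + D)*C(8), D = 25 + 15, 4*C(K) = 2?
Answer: 9237604/929775 ≈ 9.9353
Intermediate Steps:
C(K) = ½ (C(K) = (¼)*2 = ½)
D = 40
O = 19/2 (O = (-21 + 40)*(½) = 19*(½) = 19/2 ≈ 9.5000)
O - (13628/(-6468) - 13457/(-8050)) = 19/2 - (13628/(-6468) - 13457/(-8050)) = 19/2 - (13628*(-1/6468) - 13457*(-1/8050)) = 19/2 - (-3407/1617 + 13457/8050) = 19/2 - 1*(-809483/1859550) = 19/2 + 809483/1859550 = 9237604/929775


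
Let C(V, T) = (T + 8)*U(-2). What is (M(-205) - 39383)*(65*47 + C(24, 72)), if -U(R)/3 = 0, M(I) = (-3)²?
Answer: -120287570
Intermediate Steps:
M(I) = 9
U(R) = 0 (U(R) = -3*0 = 0)
C(V, T) = 0 (C(V, T) = (T + 8)*0 = (8 + T)*0 = 0)
(M(-205) - 39383)*(65*47 + C(24, 72)) = (9 - 39383)*(65*47 + 0) = -39374*(3055 + 0) = -39374*3055 = -120287570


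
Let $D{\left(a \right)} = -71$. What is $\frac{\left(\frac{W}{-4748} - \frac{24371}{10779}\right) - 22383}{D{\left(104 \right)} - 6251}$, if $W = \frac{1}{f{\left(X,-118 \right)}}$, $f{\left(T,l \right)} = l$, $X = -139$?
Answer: $\frac{135186508421413}{38179099517232} \approx 3.5409$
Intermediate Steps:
$W = - \frac{1}{118}$ ($W = \frac{1}{-118} = - \frac{1}{118} \approx -0.0084746$)
$\frac{\left(\frac{W}{-4748} - \frac{24371}{10779}\right) - 22383}{D{\left(104 \right)} - 6251} = \frac{\left(- \frac{1}{118 \left(-4748\right)} - \frac{24371}{10779}\right) - 22383}{-71 - 6251} = \frac{\left(\left(- \frac{1}{118}\right) \left(- \frac{1}{4748}\right) - \frac{24371}{10779}\right) - 22383}{-6322} = \left(\left(\frac{1}{560264} - \frac{24371}{10779}\right) - 22383\right) \left(- \frac{1}{6322}\right) = \left(- \frac{13654183165}{6039085656} - 22383\right) \left(- \frac{1}{6322}\right) = \left(- \frac{135186508421413}{6039085656}\right) \left(- \frac{1}{6322}\right) = \frac{135186508421413}{38179099517232}$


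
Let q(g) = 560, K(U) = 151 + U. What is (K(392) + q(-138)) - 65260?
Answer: -64157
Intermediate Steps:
(K(392) + q(-138)) - 65260 = ((151 + 392) + 560) - 65260 = (543 + 560) - 65260 = 1103 - 65260 = -64157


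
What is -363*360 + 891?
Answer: -129789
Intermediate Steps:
-363*360 + 891 = -130680 + 891 = -129789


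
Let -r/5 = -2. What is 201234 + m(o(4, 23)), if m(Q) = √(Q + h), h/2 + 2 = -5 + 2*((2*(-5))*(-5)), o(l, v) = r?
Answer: 201248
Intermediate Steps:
r = 10 (r = -5*(-2) = 10)
o(l, v) = 10
h = 186 (h = -4 + 2*(-5 + 2*((2*(-5))*(-5))) = -4 + 2*(-5 + 2*(-10*(-5))) = -4 + 2*(-5 + 2*50) = -4 + 2*(-5 + 100) = -4 + 2*95 = -4 + 190 = 186)
m(Q) = √(186 + Q) (m(Q) = √(Q + 186) = √(186 + Q))
201234 + m(o(4, 23)) = 201234 + √(186 + 10) = 201234 + √196 = 201234 + 14 = 201248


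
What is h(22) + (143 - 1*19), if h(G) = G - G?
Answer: 124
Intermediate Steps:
h(G) = 0
h(22) + (143 - 1*19) = 0 + (143 - 1*19) = 0 + (143 - 19) = 0 + 124 = 124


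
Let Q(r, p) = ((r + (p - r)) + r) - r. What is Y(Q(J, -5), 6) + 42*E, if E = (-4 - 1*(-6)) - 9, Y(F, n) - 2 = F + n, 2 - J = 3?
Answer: -291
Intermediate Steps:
J = -1 (J = 2 - 1*3 = 2 - 3 = -1)
Q(r, p) = p (Q(r, p) = (p + r) - r = p)
Y(F, n) = 2 + F + n (Y(F, n) = 2 + (F + n) = 2 + F + n)
E = -7 (E = (-4 + 6) - 9 = 2 - 9 = -7)
Y(Q(J, -5), 6) + 42*E = (2 - 5 + 6) + 42*(-7) = 3 - 294 = -291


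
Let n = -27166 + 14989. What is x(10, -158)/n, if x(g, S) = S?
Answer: 158/12177 ≈ 0.012975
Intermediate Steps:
n = -12177
x(10, -158)/n = -158/(-12177) = -158*(-1/12177) = 158/12177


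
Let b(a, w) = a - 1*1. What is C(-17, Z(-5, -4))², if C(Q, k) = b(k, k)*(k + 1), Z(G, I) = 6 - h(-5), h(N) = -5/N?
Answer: 576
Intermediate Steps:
b(a, w) = -1 + a (b(a, w) = a - 1 = -1 + a)
Z(G, I) = 5 (Z(G, I) = 6 - (-5)/(-5) = 6 - (-5)*(-1)/5 = 6 - 1*1 = 6 - 1 = 5)
C(Q, k) = (1 + k)*(-1 + k) (C(Q, k) = (-1 + k)*(k + 1) = (-1 + k)*(1 + k) = (1 + k)*(-1 + k))
C(-17, Z(-5, -4))² = (-1 + 5²)² = (-1 + 25)² = 24² = 576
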